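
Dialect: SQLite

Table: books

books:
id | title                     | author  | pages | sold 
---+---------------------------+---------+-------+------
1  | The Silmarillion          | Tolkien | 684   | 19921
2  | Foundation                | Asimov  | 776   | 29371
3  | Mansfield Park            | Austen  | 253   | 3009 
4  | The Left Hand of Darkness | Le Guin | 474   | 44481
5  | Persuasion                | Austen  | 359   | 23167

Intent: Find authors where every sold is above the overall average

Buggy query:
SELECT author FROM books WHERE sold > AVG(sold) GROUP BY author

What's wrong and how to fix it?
Bug: AVG() is an aggregate; it can't sit directly in WHERE

Fix: Compute the overall average in a scalar subquery and compare each group's MIN against it in HAVING

Corrected query:
SELECT author FROM books GROUP BY author HAVING MIN(sold) > (SELECT AVG(sold) FROM books)

Result:
author 
-------
Asimov 
Le Guin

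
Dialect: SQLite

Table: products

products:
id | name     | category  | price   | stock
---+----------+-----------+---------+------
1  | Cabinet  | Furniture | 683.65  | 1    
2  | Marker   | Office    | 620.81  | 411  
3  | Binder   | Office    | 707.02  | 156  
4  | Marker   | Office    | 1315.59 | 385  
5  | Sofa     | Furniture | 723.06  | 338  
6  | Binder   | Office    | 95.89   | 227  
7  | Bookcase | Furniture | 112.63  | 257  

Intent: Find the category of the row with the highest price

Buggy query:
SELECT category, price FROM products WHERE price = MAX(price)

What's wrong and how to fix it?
Bug: WHERE is evaluated per row; an aggregate over the whole table isn't defined there

Fix: Wrap MAX in a scalar subquery so WHERE compares against a single value

Corrected query:
SELECT category, price FROM products WHERE price = (SELECT MAX(price) FROM products)

Result:
category | price  
---------+--------
Office   | 1315.59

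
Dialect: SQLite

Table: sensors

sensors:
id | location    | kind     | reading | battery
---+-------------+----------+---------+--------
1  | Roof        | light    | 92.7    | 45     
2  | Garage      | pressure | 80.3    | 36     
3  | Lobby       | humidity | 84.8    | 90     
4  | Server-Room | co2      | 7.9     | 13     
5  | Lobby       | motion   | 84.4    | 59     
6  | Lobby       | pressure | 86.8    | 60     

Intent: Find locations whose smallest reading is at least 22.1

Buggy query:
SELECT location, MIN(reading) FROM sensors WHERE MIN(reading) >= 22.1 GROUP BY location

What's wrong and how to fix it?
Bug: Aggregates like MIN are computed per group after WHERE runs

Fix: Use HAVING for the per-group MIN condition

Corrected query:
SELECT location, MIN(reading) FROM sensors GROUP BY location HAVING MIN(reading) >= 22.1

Result:
location | MIN(reading)
---------+-------------
Garage   | 80.3        
Lobby    | 84.4        
Roof     | 92.7        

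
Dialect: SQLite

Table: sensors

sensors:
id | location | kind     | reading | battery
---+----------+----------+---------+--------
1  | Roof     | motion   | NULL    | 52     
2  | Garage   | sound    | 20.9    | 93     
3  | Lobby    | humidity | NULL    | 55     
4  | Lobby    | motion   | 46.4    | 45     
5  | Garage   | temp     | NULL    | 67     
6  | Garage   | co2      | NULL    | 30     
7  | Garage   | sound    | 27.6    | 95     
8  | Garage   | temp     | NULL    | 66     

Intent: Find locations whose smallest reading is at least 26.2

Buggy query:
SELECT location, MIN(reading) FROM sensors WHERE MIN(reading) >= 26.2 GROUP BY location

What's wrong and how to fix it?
Bug: MIN() in WHERE is a misuse of aggregate

Fix: Replace WHERE with HAVING after the GROUP BY

Corrected query:
SELECT location, MIN(reading) FROM sensors GROUP BY location HAVING MIN(reading) >= 26.2

Result:
location | MIN(reading)
---------+-------------
Lobby    | 46.4        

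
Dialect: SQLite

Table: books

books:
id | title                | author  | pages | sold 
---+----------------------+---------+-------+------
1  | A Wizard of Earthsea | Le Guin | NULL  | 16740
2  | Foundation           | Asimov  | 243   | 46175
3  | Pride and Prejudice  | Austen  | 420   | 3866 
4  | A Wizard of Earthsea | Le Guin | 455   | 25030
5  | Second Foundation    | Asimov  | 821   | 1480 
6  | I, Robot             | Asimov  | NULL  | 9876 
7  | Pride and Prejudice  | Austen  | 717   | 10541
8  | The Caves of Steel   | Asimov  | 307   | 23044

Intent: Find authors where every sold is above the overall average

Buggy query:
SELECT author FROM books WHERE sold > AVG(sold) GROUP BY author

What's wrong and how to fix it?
Bug: WHERE evaluates per row before aggregation, so AVG() is unavailable

Fix: Compute the overall average in a scalar subquery and compare each group's MIN against it in HAVING

Corrected query:
SELECT author FROM books GROUP BY author HAVING MIN(sold) > (SELECT AVG(sold) FROM books)

Result:
(no rows)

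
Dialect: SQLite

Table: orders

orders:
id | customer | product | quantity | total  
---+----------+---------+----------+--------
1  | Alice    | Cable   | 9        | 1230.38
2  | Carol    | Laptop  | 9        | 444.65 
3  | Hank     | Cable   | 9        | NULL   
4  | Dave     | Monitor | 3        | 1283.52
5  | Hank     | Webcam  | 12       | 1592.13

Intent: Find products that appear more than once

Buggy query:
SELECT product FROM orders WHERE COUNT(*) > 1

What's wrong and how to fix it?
Bug: COUNT(*) is an aggregate and cannot be used in WHERE

Fix: Group first, then use HAVING for the count condition

Corrected query:
SELECT product FROM orders GROUP BY product HAVING COUNT(*) > 1

Result:
product
-------
Cable  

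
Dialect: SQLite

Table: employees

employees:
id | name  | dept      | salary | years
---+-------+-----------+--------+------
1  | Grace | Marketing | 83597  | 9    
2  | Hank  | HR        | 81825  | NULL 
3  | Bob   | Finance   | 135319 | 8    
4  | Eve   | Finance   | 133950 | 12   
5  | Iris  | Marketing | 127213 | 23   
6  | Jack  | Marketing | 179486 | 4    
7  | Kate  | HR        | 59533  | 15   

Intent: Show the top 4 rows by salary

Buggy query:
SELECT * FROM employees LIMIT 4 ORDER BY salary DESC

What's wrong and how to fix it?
Bug: LIMIT must come after ORDER BY

Fix: Swap the clauses: ORDER BY first, then LIMIT

Corrected query:
SELECT * FROM employees ORDER BY salary DESC LIMIT 4

Result:
id | name | dept      | salary | years
---+------+-----------+--------+------
6  | Jack | Marketing | 179486 | 4    
3  | Bob  | Finance   | 135319 | 8    
4  | Eve  | Finance   | 133950 | 12   
5  | Iris | Marketing | 127213 | 23   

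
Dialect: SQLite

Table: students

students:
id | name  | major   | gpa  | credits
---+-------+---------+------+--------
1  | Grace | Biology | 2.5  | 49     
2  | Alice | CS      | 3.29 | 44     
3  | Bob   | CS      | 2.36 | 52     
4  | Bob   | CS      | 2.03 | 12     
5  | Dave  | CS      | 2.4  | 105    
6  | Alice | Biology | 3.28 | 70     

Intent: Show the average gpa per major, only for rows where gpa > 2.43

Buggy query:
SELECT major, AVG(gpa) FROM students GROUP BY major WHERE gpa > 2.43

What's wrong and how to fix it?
Bug: WHERE cannot follow GROUP BY

Fix: Move the WHERE clause before GROUP BY

Corrected query:
SELECT major, AVG(gpa) FROM students WHERE gpa > 2.43 GROUP BY major

Result:
major   | AVG(gpa)
--------+---------
Biology | 2.89    
CS      | 3.29    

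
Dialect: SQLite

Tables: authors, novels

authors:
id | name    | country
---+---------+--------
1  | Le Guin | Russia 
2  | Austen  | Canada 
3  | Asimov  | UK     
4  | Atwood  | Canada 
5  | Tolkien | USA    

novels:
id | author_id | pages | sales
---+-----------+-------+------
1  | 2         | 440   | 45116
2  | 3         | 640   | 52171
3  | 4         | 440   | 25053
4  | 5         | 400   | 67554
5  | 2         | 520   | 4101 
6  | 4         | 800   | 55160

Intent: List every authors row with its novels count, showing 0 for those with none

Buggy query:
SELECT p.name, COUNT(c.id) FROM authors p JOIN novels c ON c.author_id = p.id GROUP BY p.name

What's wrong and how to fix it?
Bug: An inner join excludes parents with zero children

Fix: Use LEFT JOIN so parents without children still appear (COUNT(c.id) gives 0)

Corrected query:
SELECT p.name, COUNT(c.id) FROM authors p LEFT JOIN novels c ON c.author_id = p.id GROUP BY p.name

Result:
name    | COUNT(c.id)
--------+------------
Asimov  | 1          
Atwood  | 2          
Austen  | 2          
Le Guin | 0          
Tolkien | 1          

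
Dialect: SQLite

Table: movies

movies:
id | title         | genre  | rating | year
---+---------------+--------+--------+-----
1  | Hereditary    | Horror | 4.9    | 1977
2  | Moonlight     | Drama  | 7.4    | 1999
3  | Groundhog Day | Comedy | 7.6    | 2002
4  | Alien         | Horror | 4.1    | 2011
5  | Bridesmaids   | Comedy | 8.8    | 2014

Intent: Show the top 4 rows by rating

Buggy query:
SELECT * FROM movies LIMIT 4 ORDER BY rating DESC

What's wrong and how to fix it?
Bug: LIMIT must come after ORDER BY

Fix: Sort with ORDER BY, then apply LIMIT

Corrected query:
SELECT * FROM movies ORDER BY rating DESC LIMIT 4

Result:
id | title         | genre  | rating | year
---+---------------+--------+--------+-----
5  | Bridesmaids   | Comedy | 8.8    | 2014
3  | Groundhog Day | Comedy | 7.6    | 2002
2  | Moonlight     | Drama  | 7.4    | 1999
1  | Hereditary    | Horror | 4.9    | 1977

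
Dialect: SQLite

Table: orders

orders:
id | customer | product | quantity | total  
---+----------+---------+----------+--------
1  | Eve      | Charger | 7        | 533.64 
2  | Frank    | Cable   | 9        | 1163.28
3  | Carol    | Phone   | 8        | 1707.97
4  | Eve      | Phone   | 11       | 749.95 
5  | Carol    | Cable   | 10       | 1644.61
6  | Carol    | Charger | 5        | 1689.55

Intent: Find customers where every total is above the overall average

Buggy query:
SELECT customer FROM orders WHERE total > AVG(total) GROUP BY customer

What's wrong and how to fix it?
Bug: AVG() is an aggregate; it can't sit directly in WHERE

Fix: Use a subquery for AVG and a HAVING MIN(...) filter so the condition holds for every row in the group

Corrected query:
SELECT customer FROM orders GROUP BY customer HAVING MIN(total) > (SELECT AVG(total) FROM orders)

Result:
customer
--------
Carol   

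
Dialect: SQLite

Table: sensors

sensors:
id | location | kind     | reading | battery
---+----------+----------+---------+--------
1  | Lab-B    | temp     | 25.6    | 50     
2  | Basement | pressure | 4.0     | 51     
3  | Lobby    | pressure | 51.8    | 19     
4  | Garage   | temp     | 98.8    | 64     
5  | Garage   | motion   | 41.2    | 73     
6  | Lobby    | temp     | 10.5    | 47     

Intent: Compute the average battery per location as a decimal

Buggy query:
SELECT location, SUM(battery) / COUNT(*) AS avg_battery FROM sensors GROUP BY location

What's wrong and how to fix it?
Bug: SUM(battery) and COUNT(*) are both integers; the division truncates the fractional part

Fix: Multiply by 1.0 (or CAST to REAL) to force floating-point division

Corrected query:
SELECT location, SUM(battery) * 1.0 / COUNT(*) AS avg_battery FROM sensors GROUP BY location

Result:
location | avg_battery
---------+------------
Basement | 51         
Garage   | 68.5       
Lab-B    | 50         
Lobby    | 33         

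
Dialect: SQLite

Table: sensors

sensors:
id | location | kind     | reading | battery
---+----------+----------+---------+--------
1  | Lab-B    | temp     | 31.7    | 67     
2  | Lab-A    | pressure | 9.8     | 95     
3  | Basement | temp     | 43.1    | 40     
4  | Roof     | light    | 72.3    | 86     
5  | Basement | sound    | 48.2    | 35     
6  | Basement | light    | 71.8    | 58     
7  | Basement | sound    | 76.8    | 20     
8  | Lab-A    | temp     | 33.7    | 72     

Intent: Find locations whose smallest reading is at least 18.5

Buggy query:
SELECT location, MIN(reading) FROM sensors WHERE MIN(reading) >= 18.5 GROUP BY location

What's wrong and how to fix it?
Bug: MIN() in WHERE is a misuse of aggregate

Fix: Replace WHERE with HAVING after the GROUP BY

Corrected query:
SELECT location, MIN(reading) FROM sensors GROUP BY location HAVING MIN(reading) >= 18.5

Result:
location | MIN(reading)
---------+-------------
Basement | 43.1        
Lab-B    | 31.7        
Roof     | 72.3        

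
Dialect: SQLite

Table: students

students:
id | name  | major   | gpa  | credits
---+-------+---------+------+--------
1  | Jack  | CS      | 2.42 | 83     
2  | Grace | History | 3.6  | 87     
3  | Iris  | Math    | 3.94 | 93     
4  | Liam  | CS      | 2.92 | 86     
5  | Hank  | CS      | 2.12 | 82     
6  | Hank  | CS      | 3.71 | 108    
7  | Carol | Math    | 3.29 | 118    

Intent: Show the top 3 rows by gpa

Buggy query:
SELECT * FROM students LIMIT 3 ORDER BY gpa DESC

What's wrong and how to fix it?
Bug: LIMIT must come after ORDER BY

Fix: Sort with ORDER BY, then apply LIMIT

Corrected query:
SELECT * FROM students ORDER BY gpa DESC LIMIT 3

Result:
id | name  | major   | gpa  | credits
---+-------+---------+------+--------
3  | Iris  | Math    | 3.94 | 93     
6  | Hank  | CS      | 3.71 | 108    
2  | Grace | History | 3.6  | 87     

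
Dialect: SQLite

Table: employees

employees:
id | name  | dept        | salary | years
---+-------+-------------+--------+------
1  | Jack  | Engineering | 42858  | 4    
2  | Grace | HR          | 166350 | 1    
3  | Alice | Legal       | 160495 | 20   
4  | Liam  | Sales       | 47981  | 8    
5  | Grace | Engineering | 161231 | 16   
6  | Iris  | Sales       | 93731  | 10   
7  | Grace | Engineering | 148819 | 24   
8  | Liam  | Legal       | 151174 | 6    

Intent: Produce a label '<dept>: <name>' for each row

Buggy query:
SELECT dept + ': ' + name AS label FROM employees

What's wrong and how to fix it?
Bug: '+' is numeric addition; on text columns SQLite converts them to 0 instead of concatenating

Fix: Replace + with || to concatenate text

Corrected query:
SELECT dept || ': ' || name AS label FROM employees

Result:
label             
------------------
Engineering: Jack 
HR: Grace         
Legal: Alice      
Sales: Liam       
Engineering: Grace
Sales: Iris       
Engineering: Grace
Legal: Liam       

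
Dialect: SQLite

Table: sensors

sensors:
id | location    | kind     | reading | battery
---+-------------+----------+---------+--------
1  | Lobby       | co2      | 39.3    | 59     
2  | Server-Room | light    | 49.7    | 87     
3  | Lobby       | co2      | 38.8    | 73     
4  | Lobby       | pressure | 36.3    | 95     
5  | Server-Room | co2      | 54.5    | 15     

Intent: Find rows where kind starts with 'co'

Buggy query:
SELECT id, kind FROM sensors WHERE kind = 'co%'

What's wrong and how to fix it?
Bug: Wildcards only work with LIKE; '=' treats '%' as a literal character

Fix: Replace '=' with LIKE so 'co%' is treated as a pattern

Corrected query:
SELECT id, kind FROM sensors WHERE kind LIKE 'co%'

Result:
id | kind
---+-----
1  | co2 
3  | co2 
5  | co2 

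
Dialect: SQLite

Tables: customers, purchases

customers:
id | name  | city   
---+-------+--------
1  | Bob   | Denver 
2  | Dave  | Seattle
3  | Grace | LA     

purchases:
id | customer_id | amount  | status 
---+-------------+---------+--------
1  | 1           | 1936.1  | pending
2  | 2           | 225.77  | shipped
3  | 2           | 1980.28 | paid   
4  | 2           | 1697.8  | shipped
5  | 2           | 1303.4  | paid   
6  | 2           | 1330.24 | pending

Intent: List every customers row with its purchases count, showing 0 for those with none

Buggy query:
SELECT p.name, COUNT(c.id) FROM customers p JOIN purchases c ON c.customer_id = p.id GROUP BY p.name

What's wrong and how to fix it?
Bug: INNER JOIN drops customers rows that have no matching purchases rows

Fix: Switch to LEFT JOIN to retain unmatched parent rows

Corrected query:
SELECT p.name, COUNT(c.id) FROM customers p LEFT JOIN purchases c ON c.customer_id = p.id GROUP BY p.name

Result:
name  | COUNT(c.id)
------+------------
Bob   | 1          
Dave  | 5          
Grace | 0          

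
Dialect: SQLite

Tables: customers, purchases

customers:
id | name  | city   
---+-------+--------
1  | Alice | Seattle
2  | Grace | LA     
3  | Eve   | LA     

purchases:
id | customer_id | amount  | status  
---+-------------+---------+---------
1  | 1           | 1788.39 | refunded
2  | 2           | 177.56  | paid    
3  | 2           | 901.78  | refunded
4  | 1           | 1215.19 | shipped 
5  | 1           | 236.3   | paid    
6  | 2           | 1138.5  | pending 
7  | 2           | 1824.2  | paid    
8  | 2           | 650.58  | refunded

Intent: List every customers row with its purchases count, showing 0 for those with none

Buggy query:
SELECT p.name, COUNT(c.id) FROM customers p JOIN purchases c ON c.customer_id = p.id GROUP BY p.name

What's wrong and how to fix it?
Bug: An inner join excludes parents with zero children

Fix: Switch to LEFT JOIN to retain unmatched parent rows

Corrected query:
SELECT p.name, COUNT(c.id) FROM customers p LEFT JOIN purchases c ON c.customer_id = p.id GROUP BY p.name

Result:
name  | COUNT(c.id)
------+------------
Alice | 3          
Eve   | 0          
Grace | 5          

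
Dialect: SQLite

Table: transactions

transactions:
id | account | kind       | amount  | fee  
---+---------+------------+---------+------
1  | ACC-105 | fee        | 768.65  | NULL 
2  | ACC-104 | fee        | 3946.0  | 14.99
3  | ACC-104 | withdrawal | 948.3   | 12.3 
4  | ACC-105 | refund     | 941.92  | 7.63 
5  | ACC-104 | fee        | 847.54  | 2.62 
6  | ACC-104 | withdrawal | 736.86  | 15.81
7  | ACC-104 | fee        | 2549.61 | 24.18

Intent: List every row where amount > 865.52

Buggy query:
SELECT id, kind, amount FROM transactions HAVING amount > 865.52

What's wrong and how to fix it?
Bug: This is a non-aggregate query (no GROUP BY, no aggregates), so in SQLite the HAVING clause is invalid here; a row-level condition belongs in WHERE

Fix: Replace HAVING with WHERE since the condition applies to individual rows

Corrected query:
SELECT id, kind, amount FROM transactions WHERE amount > 865.52

Result:
id | kind       | amount 
---+------------+--------
2  | fee        | 3946   
3  | withdrawal | 948.3  
4  | refund     | 941.92 
7  | fee        | 2549.61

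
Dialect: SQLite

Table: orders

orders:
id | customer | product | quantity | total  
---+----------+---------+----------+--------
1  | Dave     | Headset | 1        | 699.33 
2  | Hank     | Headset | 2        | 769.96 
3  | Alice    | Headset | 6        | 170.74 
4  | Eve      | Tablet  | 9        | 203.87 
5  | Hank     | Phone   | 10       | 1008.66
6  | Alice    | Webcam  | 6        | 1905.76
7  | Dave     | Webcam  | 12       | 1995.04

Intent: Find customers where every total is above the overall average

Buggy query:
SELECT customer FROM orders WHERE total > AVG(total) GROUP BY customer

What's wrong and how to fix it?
Bug: AVG() is an aggregate; it can't sit directly in WHERE

Fix: Compute the overall average in a scalar subquery and compare each group's MIN against it in HAVING

Corrected query:
SELECT customer FROM orders GROUP BY customer HAVING MIN(total) > (SELECT AVG(total) FROM orders)

Result:
(no rows)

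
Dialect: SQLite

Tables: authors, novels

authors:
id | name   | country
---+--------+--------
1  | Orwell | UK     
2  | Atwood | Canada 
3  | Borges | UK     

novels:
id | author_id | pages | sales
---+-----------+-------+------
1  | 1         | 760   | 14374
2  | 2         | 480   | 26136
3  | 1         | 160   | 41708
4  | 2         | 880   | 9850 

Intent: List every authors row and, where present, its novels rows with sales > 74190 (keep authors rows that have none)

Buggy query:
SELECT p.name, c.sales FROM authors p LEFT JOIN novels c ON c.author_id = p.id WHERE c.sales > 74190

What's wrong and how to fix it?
Bug: A WHERE condition on the right-hand table after LEFT JOIN drops unmatched parents

Fix: Move the right-table condition into the ON clause so unmatched parents are kept

Corrected query:
SELECT p.name, c.sales FROM authors p LEFT JOIN novels c ON c.author_id = p.id AND c.sales > 74190

Result:
name   | sales
-------+------
Orwell | NULL 
Atwood | NULL 
Borges | NULL 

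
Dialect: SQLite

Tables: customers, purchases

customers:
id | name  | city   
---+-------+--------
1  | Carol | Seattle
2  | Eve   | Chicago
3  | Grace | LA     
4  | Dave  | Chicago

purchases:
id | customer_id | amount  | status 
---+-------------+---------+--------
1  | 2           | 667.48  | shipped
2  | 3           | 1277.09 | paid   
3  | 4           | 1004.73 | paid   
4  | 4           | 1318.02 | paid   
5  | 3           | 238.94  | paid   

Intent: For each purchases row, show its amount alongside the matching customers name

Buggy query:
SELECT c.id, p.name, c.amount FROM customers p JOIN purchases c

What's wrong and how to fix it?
Bug: Missing join condition: each purchases row is matched to all customers rows instead of just its own

Fix: Add ON c.customer_id = p.id to the JOIN

Corrected query:
SELECT c.id, p.name, c.amount FROM customers p JOIN purchases c ON c.customer_id = p.id

Result:
id | name  | amount 
---+-------+--------
1  | Eve   | 667.48 
2  | Grace | 1277.09
3  | Dave  | 1004.73
4  | Dave  | 1318.02
5  | Grace | 238.94 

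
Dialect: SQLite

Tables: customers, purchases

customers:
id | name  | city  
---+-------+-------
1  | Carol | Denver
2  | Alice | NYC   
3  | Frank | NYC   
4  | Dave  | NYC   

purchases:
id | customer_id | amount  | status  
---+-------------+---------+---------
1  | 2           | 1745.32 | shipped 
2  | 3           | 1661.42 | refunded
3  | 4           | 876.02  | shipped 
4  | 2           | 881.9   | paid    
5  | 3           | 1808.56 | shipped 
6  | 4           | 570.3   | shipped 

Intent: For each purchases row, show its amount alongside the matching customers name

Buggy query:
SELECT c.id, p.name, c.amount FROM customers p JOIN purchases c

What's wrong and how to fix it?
Bug: Missing join condition: each purchases row is matched to all customers rows instead of just its own

Fix: Add ON c.customer_id = p.id to the JOIN

Corrected query:
SELECT c.id, p.name, c.amount FROM customers p JOIN purchases c ON c.customer_id = p.id

Result:
id | name  | amount 
---+-------+--------
1  | Alice | 1745.32
2  | Frank | 1661.42
3  | Dave  | 876.02 
4  | Alice | 881.9  
5  | Frank | 1808.56
6  | Dave  | 570.3  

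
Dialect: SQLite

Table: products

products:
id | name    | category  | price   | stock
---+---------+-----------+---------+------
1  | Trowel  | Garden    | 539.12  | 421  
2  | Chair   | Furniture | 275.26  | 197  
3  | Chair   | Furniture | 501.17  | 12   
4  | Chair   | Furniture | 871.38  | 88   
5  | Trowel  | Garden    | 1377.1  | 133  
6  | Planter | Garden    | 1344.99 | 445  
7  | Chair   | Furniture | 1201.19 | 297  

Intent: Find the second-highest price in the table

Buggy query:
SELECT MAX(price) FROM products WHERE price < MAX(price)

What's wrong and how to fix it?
Bug: The inner MAX is an aggregate inside WHERE, which is not allowed

Fix: Put the inner MAX in a scalar subquery

Corrected query:
SELECT MAX(price) FROM products WHERE price < (SELECT MAX(price) FROM products)

Result:
MAX(price)
----------
1344.99   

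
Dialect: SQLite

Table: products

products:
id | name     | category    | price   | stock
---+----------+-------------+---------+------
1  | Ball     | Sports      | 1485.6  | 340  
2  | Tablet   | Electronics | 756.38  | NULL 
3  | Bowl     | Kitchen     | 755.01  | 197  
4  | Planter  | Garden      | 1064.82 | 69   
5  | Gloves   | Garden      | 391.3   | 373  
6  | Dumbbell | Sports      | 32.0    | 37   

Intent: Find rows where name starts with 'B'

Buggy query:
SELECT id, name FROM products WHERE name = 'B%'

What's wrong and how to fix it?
Bug: Wildcards only work with LIKE; '=' treats '%' as a literal character

Fix: Use LIKE for wildcard pattern matching

Corrected query:
SELECT id, name FROM products WHERE name LIKE 'B%'

Result:
id | name
---+-----
1  | Ball
3  | Bowl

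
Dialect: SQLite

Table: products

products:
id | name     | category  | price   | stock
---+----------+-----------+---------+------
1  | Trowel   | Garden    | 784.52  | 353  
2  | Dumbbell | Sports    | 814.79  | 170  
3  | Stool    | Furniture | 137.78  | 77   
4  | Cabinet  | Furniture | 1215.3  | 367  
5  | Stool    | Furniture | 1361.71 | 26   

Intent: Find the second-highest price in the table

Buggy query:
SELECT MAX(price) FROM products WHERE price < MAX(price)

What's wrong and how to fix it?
Bug: MAX(price) on the right of the comparison is an aggregate-in-WHERE error

Fix: Put the inner MAX in a scalar subquery

Corrected query:
SELECT MAX(price) FROM products WHERE price < (SELECT MAX(price) FROM products)

Result:
MAX(price)
----------
1215.3    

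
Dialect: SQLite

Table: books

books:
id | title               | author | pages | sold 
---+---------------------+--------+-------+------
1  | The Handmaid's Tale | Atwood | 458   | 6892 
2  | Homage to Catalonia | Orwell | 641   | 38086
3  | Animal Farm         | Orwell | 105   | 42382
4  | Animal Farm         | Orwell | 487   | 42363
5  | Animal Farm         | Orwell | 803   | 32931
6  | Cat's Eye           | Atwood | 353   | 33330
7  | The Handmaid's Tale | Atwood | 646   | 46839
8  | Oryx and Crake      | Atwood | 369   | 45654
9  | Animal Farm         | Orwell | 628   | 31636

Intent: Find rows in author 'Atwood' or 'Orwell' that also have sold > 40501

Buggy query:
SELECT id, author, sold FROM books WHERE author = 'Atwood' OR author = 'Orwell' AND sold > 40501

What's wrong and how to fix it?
Bug: AND binds tighter than OR, so this parses as author = 'Atwood' OR (author = 'Orwell' AND sold > 40501)

Fix: Add parentheses around the OR so the AND applies to both alternatives

Corrected query:
SELECT id, author, sold FROM books WHERE (author = 'Atwood' OR author = 'Orwell') AND sold > 40501

Result:
id | author | sold 
---+--------+------
3  | Orwell | 42382
4  | Orwell | 42363
7  | Atwood | 46839
8  | Atwood | 45654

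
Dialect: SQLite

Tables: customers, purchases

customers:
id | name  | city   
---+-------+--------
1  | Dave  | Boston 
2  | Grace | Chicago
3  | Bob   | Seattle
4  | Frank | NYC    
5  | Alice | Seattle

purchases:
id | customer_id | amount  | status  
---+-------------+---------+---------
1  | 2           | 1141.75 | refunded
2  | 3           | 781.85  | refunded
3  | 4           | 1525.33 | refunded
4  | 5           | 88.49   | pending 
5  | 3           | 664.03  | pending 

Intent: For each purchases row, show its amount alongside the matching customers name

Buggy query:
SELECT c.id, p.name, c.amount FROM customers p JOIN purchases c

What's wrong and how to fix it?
Bug: Missing join condition: each purchases row is matched to all customers rows instead of just its own

Fix: Specify the join condition linking the foreign key to the parent id

Corrected query:
SELECT c.id, p.name, c.amount FROM customers p JOIN purchases c ON c.customer_id = p.id

Result:
id | name  | amount 
---+-------+--------
1  | Grace | 1141.75
2  | Bob   | 781.85 
3  | Frank | 1525.33
4  | Alice | 88.49  
5  | Bob   | 664.03 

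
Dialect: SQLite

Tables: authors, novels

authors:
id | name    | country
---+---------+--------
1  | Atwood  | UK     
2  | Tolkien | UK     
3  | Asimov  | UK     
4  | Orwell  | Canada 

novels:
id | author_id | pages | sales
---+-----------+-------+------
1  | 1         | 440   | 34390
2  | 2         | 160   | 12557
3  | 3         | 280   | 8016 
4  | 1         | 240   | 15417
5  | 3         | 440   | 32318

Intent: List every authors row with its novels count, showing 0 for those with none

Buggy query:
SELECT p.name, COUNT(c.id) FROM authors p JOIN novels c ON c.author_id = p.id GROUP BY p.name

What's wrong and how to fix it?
Bug: An inner join excludes parents with zero children

Fix: Use LEFT JOIN so parents without children still appear (COUNT(c.id) gives 0)

Corrected query:
SELECT p.name, COUNT(c.id) FROM authors p LEFT JOIN novels c ON c.author_id = p.id GROUP BY p.name

Result:
name    | COUNT(c.id)
--------+------------
Asimov  | 2          
Atwood  | 2          
Orwell  | 0          
Tolkien | 1          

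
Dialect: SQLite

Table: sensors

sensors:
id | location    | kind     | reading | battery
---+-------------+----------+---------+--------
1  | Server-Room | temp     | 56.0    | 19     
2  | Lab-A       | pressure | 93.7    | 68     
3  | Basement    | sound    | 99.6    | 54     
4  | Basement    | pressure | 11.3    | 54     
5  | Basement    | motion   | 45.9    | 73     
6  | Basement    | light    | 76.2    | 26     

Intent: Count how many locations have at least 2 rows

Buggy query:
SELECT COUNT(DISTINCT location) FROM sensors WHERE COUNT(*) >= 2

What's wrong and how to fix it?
Bug: COUNT(*) cannot appear in WHERE; the per-group count doesn't exist yet

Fix: Group first with HAVING COUNT(*) >= 2, then COUNT the resulting groups

Corrected query:
SELECT COUNT(*) FROM (SELECT location FROM sensors GROUP BY location HAVING COUNT(*) >= 2)

Result:
COUNT(*)
--------
1       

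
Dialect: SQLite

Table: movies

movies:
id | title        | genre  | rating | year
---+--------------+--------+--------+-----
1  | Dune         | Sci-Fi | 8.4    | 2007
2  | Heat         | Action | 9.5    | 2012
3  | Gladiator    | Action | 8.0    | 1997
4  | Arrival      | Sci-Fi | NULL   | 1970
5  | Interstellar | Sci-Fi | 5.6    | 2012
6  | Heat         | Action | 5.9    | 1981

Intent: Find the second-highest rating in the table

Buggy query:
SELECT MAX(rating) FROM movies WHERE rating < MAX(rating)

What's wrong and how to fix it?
Bug: MAX(rating) on the right of the comparison is an aggregate-in-WHERE error

Fix: Compute the overall MAX in a subquery, then take MAX of rows below it

Corrected query:
SELECT MAX(rating) FROM movies WHERE rating < (SELECT MAX(rating) FROM movies)

Result:
MAX(rating)
-----------
8.4        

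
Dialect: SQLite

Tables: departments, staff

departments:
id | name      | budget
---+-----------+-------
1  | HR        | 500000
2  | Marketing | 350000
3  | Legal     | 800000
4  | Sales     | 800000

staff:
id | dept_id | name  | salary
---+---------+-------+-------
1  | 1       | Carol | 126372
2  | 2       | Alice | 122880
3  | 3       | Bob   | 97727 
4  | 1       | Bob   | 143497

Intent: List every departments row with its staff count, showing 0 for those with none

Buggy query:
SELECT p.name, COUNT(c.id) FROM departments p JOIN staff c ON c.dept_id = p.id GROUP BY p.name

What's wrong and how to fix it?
Bug: INNER JOIN drops departments rows that have no matching staff rows

Fix: Switch to LEFT JOIN to retain unmatched parent rows

Corrected query:
SELECT p.name, COUNT(c.id) FROM departments p LEFT JOIN staff c ON c.dept_id = p.id GROUP BY p.name

Result:
name      | COUNT(c.id)
----------+------------
HR        | 2          
Legal     | 1          
Marketing | 1          
Sales     | 0          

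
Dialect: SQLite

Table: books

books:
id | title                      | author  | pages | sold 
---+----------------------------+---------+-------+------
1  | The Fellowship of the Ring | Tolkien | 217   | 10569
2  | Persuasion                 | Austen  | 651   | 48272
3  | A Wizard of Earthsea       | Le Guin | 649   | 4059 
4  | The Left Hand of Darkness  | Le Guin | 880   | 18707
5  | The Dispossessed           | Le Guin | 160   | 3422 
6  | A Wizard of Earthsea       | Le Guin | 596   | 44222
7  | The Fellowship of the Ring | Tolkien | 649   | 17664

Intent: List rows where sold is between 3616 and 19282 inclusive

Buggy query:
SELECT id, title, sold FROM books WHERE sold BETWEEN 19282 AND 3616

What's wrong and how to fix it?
Bug: The bounds are reversed; BETWEEN a AND b requires a <= b to match anything

Fix: Swap the bounds so the smaller value comes first

Corrected query:
SELECT id, title, sold FROM books WHERE sold BETWEEN 3616 AND 19282

Result:
id | title                      | sold 
---+----------------------------+------
1  | The Fellowship of the Ring | 10569
3  | A Wizard of Earthsea       | 4059 
4  | The Left Hand of Darkness  | 18707
7  | The Fellowship of the Ring | 17664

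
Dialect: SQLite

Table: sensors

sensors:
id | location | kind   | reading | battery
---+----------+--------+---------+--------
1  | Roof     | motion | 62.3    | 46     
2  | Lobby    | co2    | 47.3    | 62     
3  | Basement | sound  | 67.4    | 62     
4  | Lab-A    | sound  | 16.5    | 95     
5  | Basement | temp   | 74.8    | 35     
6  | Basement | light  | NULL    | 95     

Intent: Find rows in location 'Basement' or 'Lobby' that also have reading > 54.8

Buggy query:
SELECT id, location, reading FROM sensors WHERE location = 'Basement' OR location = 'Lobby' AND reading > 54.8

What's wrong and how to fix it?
Bug: Without parentheses, AND is evaluated before OR, so the reading filter only applies to the 'Lobby' branch

Fix: Add parentheses around the OR so the AND applies to both alternatives

Corrected query:
SELECT id, location, reading FROM sensors WHERE (location = 'Basement' OR location = 'Lobby') AND reading > 54.8

Result:
id | location | reading
---+----------+--------
3  | Basement | 67.4   
5  | Basement | 74.8   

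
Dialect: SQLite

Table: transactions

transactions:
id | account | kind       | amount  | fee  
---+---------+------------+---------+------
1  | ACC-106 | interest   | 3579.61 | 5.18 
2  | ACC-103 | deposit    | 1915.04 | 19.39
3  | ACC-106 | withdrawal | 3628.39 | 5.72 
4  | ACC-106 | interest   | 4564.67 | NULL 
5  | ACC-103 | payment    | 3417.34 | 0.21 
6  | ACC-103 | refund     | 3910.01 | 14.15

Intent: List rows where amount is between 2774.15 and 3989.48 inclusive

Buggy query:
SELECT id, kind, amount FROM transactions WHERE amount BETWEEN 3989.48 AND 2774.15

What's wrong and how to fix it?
Bug: BETWEEN expects the lower bound first; with 3989.48 AND 2774.15 the range is empty

Fix: Write BETWEEN 2774.15 AND 3989.48

Corrected query:
SELECT id, kind, amount FROM transactions WHERE amount BETWEEN 2774.15 AND 3989.48

Result:
id | kind       | amount 
---+------------+--------
1  | interest   | 3579.61
3  | withdrawal | 3628.39
5  | payment    | 3417.34
6  | refund     | 3910.01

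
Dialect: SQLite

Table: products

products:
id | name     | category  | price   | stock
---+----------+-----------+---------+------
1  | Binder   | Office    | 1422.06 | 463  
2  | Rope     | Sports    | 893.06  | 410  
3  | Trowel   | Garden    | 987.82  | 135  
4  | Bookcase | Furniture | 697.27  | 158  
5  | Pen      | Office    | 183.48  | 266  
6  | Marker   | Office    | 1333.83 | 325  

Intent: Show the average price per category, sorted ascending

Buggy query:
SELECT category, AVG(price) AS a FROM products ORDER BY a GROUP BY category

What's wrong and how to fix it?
Bug: GROUP BY must precede ORDER BY

Fix: Move ORDER BY to the end, after GROUP BY

Corrected query:
SELECT category, AVG(price) AS a FROM products GROUP BY category ORDER BY a

Result:
category  | a     
----------+-------
Furniture | 697.27
Sports    | 893.06
Office    | 979.79
Garden    | 987.82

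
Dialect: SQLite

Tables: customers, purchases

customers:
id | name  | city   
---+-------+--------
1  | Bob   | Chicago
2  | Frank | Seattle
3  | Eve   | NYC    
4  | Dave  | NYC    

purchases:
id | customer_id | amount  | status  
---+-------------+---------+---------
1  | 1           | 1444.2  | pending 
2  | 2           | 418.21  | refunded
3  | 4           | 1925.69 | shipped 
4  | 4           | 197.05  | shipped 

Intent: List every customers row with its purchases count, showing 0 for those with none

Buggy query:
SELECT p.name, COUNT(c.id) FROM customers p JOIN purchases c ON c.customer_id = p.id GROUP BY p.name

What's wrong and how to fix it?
Bug: An inner join excludes parents with zero children

Fix: Use LEFT JOIN so parents without children still appear (COUNT(c.id) gives 0)

Corrected query:
SELECT p.name, COUNT(c.id) FROM customers p LEFT JOIN purchases c ON c.customer_id = p.id GROUP BY p.name

Result:
name  | COUNT(c.id)
------+------------
Bob   | 1          
Dave  | 2          
Eve   | 0          
Frank | 1          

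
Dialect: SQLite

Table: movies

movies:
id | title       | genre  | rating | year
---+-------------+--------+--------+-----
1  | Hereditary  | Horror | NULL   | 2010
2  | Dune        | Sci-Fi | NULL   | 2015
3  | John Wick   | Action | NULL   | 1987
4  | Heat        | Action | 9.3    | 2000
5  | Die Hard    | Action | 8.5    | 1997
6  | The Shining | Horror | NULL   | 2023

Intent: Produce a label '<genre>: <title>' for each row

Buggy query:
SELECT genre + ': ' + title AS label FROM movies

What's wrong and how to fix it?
Bug: SQLite uses || for string concatenation; + coerces text to numbers (yielding 0)

Fix: Use the || operator for string concatenation

Corrected query:
SELECT genre || ': ' || title AS label FROM movies

Result:
label              
-------------------
Horror: Hereditary 
Sci-Fi: Dune       
Action: John Wick  
Action: Heat       
Action: Die Hard   
Horror: The Shining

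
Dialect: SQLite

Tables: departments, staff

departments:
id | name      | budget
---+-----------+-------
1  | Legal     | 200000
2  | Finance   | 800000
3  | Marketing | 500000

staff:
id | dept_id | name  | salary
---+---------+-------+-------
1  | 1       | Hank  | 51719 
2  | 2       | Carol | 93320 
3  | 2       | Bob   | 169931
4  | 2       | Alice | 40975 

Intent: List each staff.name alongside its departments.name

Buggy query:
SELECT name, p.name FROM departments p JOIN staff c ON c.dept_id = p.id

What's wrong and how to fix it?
Bug: Both tables have a 'name' column; the unqualified reference is ambiguous

Fix: Qualify the column with its table alias (c.name)

Corrected query:
SELECT c.name, p.name FROM departments p JOIN staff c ON c.dept_id = p.id

Result:
name  | name   
------+--------
Hank  | Legal  
Carol | Finance
Bob   | Finance
Alice | Finance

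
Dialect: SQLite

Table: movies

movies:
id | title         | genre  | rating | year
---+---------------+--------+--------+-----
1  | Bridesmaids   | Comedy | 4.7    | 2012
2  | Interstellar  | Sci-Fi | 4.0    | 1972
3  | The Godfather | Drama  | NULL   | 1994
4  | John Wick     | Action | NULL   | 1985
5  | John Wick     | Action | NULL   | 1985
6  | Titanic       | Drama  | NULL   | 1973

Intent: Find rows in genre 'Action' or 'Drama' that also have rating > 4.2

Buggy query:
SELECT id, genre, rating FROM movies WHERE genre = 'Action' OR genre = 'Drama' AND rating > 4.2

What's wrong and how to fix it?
Bug: AND binds tighter than OR, so this parses as genre = 'Action' OR (genre = 'Drama' AND rating > 4.2)

Fix: Group the OR with parentheses (or use IN), then AND the threshold

Corrected query:
SELECT id, genre, rating FROM movies WHERE (genre = 'Action' OR genre = 'Drama') AND rating > 4.2

Result:
(no rows)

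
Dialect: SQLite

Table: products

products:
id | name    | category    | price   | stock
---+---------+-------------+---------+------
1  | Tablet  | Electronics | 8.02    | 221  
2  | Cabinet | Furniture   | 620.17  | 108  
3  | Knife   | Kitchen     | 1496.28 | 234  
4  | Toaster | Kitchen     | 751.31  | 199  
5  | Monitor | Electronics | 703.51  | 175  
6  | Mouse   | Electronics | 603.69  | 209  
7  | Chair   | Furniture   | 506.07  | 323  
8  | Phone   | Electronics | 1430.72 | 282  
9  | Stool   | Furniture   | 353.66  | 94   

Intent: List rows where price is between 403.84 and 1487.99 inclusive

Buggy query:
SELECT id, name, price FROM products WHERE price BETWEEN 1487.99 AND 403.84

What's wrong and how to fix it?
Bug: The bounds are reversed; BETWEEN a AND b requires a <= b to match anything

Fix: Swap the bounds so the smaller value comes first

Corrected query:
SELECT id, name, price FROM products WHERE price BETWEEN 403.84 AND 1487.99

Result:
id | name    | price  
---+---------+--------
2  | Cabinet | 620.17 
4  | Toaster | 751.31 
5  | Monitor | 703.51 
6  | Mouse   | 603.69 
7  | Chair   | 506.07 
8  | Phone   | 1430.72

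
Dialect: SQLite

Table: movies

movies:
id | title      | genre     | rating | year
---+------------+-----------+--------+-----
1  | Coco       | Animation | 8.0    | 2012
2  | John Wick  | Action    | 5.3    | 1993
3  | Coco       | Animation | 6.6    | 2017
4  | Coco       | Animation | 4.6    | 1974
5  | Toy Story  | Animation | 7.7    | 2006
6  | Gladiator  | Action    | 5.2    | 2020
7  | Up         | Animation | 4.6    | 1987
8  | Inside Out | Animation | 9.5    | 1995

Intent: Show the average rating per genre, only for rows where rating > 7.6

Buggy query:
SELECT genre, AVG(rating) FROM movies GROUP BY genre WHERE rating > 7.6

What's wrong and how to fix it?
Bug: WHERE cannot follow GROUP BY

Fix: Place WHERE between FROM and GROUP BY

Corrected query:
SELECT genre, AVG(rating) FROM movies WHERE rating > 7.6 GROUP BY genre

Result:
genre     | AVG(rating)
----------+------------
Animation | 8.4        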